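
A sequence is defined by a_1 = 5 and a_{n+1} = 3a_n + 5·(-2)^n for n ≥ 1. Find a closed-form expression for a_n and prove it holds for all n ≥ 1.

Claim: a_n = 3^n − (-2)^n.

Base case: a_1 = 5, and 3^1 − (-2)^1 = 3 + 2 = 5.
Assume a_r = 3^r − (-2)^r for some r ≥ 1.
Then a_{r+1} = 3a_r + 5·(-2)^r = 3·(3^r − (-2)^r) + 5·(-2)^r = 3^{r+1} − 3·(-2)^r + 5·(-2)^r = 3^{r+1} + 2·(-2)^r = 3^{r+1} − (-2)^{r+1}.
This completes the inductive step, so a_n = 3^n − (-2)^n for all n ≥ 1.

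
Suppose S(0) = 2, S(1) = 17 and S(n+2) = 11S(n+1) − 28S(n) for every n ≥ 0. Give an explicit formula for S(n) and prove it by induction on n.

Claim: S(n) = 3·7^n − 4^n.

Base cases: S(0) = 2 and 3·7^0 − 4^0 = 2; S(1) = 17 and 3·7^1 − 4^1 = 17.
Assume S(j) = 3·7^j − 4^j for all 0 ≤ j ≤ r, where r ≥ 1.
Then S(r+1) = 11S(r) − 28S(r−1) = 11·(3·7^r − 4^r) − 28·(3·7^{r−1} − 4^{r−1}) = 3·(11·7 − 28)7^{r−1} − (11·4 − 28)4^{r−1} = 147·7^{r−1} − 16·4^{r−1} = 3·7^{r+1} − 4^{r+1}.
So the formula holds for r+1, and by strong induction S(n) = 3·7^n − 4^n for all n ≥ 0.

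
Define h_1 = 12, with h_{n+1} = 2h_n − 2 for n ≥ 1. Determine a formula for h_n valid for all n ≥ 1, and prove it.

Claim: h_n = 5·2^n + 2.

Base case: h_1 = 12, and 5·2^1 + 2 = 10 + 2 = 12.
Assume h_r = 5·2^r + 2 for some r ≥ 1.
Then h_{r+1} = 2h_r − 2 = 2·(5·2^r + 2) − 2 = 10·2^r + 4 − 2 = 5·2^{r+1} + 2.
This completes the inductive step, so h_n = 5·2^n + 2 for all n ≥ 1.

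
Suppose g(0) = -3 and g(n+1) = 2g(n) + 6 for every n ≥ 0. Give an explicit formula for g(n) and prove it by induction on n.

Claim: g(n) = 3·2^n − 6.

Base case: g(0) = -3, and 3·2^0 − 6 = 3 − 6 = -3.
Assume g(m) = 3·2^m − 6 for some m ≥ 0.
Then g(m+1) = 2g(m) + 6 = 2·(3·2^m − 6) + 6 = 6·2^m − 12 + 6 = 3·2^{m+1} − 6.
By induction, g(n) = 3·2^n − 6 for all n ≥ 0.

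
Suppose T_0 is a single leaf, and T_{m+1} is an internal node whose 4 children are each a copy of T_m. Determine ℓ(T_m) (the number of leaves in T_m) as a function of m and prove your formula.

Claim: ℓ(T_m) = 4^m.

Base case: ℓ(T_0) = 1, and 4^0 = 1.
Assume ℓ(T_j) = 4^j.
Then ℓ(T_{j+1}) = 4·ℓ(T_j) = 4·4^j = 4^{j+1}.
So the formula holds for j+1, and by induction ℓ(T_m) = 4^m for all m ≥ 0.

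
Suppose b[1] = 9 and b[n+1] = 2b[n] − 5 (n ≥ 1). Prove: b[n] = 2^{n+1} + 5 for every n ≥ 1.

Base case: b[1] = 9, and 2^{1+1} + 5 = 4 + 5 = 9.
Assume b[m] = 2^{m+1} + 5 for some m ≥ 1.
Then b[m+1] = 2b[m] − 5 = 2·(2^{m+1} + 5) − 5 = 2^{m+2} + 10 − 5 = 2^{m+2} + 5.
This completes the inductive step, so b[n] = 2^{n+1} + 5 for all n ≥ 1.

b[n] = 2^{n+1} + 5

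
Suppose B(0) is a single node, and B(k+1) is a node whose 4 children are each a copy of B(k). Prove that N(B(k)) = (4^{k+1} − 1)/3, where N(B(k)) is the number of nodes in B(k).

Base case: N(B(0)) = 1, and (4^{0+1} − 1)/3 = 1.
Assume N(B(j)) = (4^{j+1} − 1)/3.
Then N(B(j+1)) = 1 + 4N(B(j)) = 1 + 4·(4^{j+1} − 1)/3 = 1 + (4^{j+2} − 4)/3 = (3 + 4^{j+2} − 4)/3 = (4^{j+2} − 1)/3.
This completes the inductive step, so N(B(k)) = (4^{k+1} − 1)/3 for all k ≥ 0.

N(B(k)) = (4^{k+1} − 1)/3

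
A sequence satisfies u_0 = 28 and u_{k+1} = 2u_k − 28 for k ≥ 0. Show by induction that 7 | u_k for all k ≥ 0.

Base case: u_0 = 28 = 7·4, so 7 | u_0.
Assume 7 | u_j, so u_j = 7t for some integer t.
Then u_{j+1} = 2u_j − 28 = 2·(7t) − 28 = 7(2t − 4), so 7 | u_{j+1}.
By induction, 7 | u_k for all k ≥ 0.

7 | u_k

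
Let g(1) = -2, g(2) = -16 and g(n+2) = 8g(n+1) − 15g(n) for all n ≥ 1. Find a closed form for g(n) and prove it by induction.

Claim: g(n) = -5^n + 3^n.

Base cases: g(1) = -2 and -5^1 + 3^1 = -2; g(2) = -16 and -5^2 + 3^2 = -16.
Assume g(i) = -5^i + 3^i for all 1 ≤ i ≤ j, where j ≥ 2.
Then g(j+1) = 8g(j) − 15g(j−1) = 8·(-5^j + 3^j) − 15·(-5^{j−1} + 3^{j−1}) = -(8·5 − 15)5^{j−1} + (8·3 − 15)3^{j−1} = -25·5^{j−1} + 9·3^{j−1} = -5^{j+1} + 3^{j+1}.
Hence g(n) = -5^n + 3^n for every n ≥ 1, by strong induction.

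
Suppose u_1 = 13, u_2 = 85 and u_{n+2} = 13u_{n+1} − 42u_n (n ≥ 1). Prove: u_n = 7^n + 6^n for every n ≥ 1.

Base cases: u_1 = 13 and 7^1 + 6^1 = 13; u_2 = 85 and 7^2 + 6^2 = 85.
Assume u_j = 7^j + 6^j for all 1 ≤ j ≤ k, where k ≥ 2.
Then u_{k+1} = 13u_k − 42u_{k−1} = 13·(7^k + 6^k) − 42·(7^{k−1} + 6^{k−1}) = (13·7 − 42)7^{k−1} + (13·6 − 42)6^{k−1} = 49·7^{k−1} + 36·6^{k−1} = 7^{k+1} + 6^{k+1}.
By strong induction, u_n = 7^n + 6^n for all n ≥ 1.

u_n = 7^n + 6^n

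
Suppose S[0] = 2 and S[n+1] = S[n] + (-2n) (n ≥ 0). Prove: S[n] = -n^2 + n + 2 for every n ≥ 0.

Base case: S[0] = 2, and -0^2 + 0 + 2 = 2.
Assume S[k] = -k^2 + k + 2.
Then S[k+1] = S[k] + (-2k) = (-k^2 + k + 2) + (-2k) = -k^2 − k + 2,
and -(k+1)^2 + (k+1) + 2 = -k^2 − k + 2.
This completes the inductive step, so S[n] = -n^2 + n + 2 for all n ≥ 0.

S[n] = -n^2 + n + 2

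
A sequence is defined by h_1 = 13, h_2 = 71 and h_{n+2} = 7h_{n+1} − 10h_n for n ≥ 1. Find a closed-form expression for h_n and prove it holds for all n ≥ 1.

Claim: h_n = 3·5^n − 2^n.

Base cases: h_1 = 13 and 3·5^1 − 2^1 = 13; h_2 = 71 and 3·5^2 − 2^2 = 71.
Assume h_i = 3·5^i − 2^i for all 1 ≤ i ≤ j, where j ≥ 2.
Then h_{j+1} = 7h_j − 10h_{j−1} = 7·(3·5^j − 2^j) − 10·(3·5^{j−1} − 2^{j−1}) = 3·(7·5 − 10)5^{j−1} − (7·2 − 10)2^{j−1} = 75·5^{j−1} − 4·2^{j−1} = 3·5^{j+1} − 2^{j+1}.
Hence h_n = 3·5^n − 2^n for every n ≥ 1, by strong induction.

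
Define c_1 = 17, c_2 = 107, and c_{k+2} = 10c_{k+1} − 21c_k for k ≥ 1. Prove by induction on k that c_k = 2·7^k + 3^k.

Base cases: c_1 = 17 and 2·7^1 + 3^1 = 17; c_2 = 107 and 2·7^2 + 3^2 = 107.
Assume c_j = 2·7^j + 3^j for all 1 ≤ j ≤ m, where m ≥ 2.
Then c_{m+1} = 10c_m − 21c_{m−1} = 10·(2·7^m + 3^m) − 21·(2·7^{m−1} + 3^{m−1}) = 2·(10·7 − 21)7^{m−1} + (10·3 − 21)3^{m−1} = 98·7^{m−1} + 9·3^{m−1} = 2·7^{m+1} + 3^{m+1}.
This completes the inductive step, so c_k = 2·7^k + 3^k for all k ≥ 1.

c_k = 2·7^k + 3^k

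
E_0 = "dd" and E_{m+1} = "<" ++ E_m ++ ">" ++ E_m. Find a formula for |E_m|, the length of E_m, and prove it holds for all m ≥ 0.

Claim: |E_m| = 2^{m+2} − 2.

Base case: |E_0| = 2, and 2^{0+2} − 2 = 2.
Assume |E_r| = 2^{r+2} − 2.
Then |E_{r+1}| = 1 + |E_r| + 1 + |E_r| = 2|E_r| + 2 = 2(2^{r+2} − 2) + 2 = 2^{r+3} − 4 + 2 = 2^{r+3} − 2.
So the formula holds for r+1, and by induction |E_m| = 2^{m+2} − 2 for all m ≥ 0.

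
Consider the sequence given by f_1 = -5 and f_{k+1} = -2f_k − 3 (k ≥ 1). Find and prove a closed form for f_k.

Claim: f_k = 2·(-2)^k − 1.

Base case: f_1 = -5, and 2·(-2)^1 − 1 = -4 − 1 = -5.
Assume f_r = 2·(-2)^r − 1 for some r ≥ 1.
Then f_{r+1} = -2f_r − 3 = -2·(2·(-2)^r − 1) − 3 = -4·(-2)^r + 2 − 3 = 2·(-2)^{r+1} − 1.
This completes the inductive step, so f_k = 2·(-2)^k − 1 for all k ≥ 1.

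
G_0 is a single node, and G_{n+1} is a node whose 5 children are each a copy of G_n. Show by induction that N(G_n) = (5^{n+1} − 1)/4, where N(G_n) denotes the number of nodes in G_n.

Base case: N(G_0) = 1, and (5^{0+1} − 1)/4 = 1.
Assume N(G_j) = (5^{j+1} − 1)/4.
Then N(G_{j+1}) = 1 + 5N(G_j) = 1 + 5·(5^{j+1} − 1)/4 = 1 + (5^{j+2} − 5)/4 = (4 + 5^{j+2} − 5)/4 = (5^{j+2} − 1)/4.
Hence N(G_n) = (5^{n+1} − 1)/4 for every n ≥ 0, by induction.

N(G_n) = (5^{n+1} − 1)/4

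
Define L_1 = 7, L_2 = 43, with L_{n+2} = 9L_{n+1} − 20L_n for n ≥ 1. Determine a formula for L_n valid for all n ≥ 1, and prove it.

Claim: L_n = 3·5^n − 2·4^n.

Base cases: L_1 = 7 and 3·5^1 − 2·4^1 = 7; L_2 = 43 and 3·5^2 − 2·4^2 = 43.
Assume L_i = 3·5^i − 2·4^i for all 1 ≤ i ≤ j, where j ≥ 2.
Then L_{j+1} = 9L_j − 20L_{j−1} = 9·(3·5^j − 2·4^j) − 20·(3·5^{j−1} − 2·4^{j−1}) = 3·(9·5 − 20)5^{j−1} − 2·(9·4 − 20)4^{j−1} = 75·5^{j−1} − 32·4^{j−1} = 3·5^{j+1} − 2·4^{j+1}.
So the formula holds for j+1, and by strong induction L_n = 3·5^n − 2·4^n for all n ≥ 1.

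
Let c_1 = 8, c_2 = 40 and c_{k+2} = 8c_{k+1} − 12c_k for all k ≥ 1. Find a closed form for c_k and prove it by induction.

Claim: c_k = 2^k + 6^k.

Base cases: c_1 = 8 and 2^1 + 6^1 = 8; c_2 = 40 and 2^2 + 6^2 = 40.
Assume c_j = 2^j + 6^j for all 1 ≤ j ≤ m, where m ≥ 2.
Then c_{m+1} = 8c_m − 12c_{m−1} = 8·(2^m + 6^m) − 12·(2^{m−1} + 6^{m−1}) = (8·2 − 12)2^{m−1} + (8·6 − 12)6^{m−1} = 4·2^{m−1} + 36·6^{m−1} = 2^{m+1} + 6^{m+1}.
This completes the inductive step, so c_k = 2^k + 6^k for all k ≥ 1.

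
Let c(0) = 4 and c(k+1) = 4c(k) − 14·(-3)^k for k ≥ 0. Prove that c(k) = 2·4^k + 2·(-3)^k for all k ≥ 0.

Base case: c(0) = 4, and 2·4^0 + 2·(-3)^0 = 2 + 2 = 4.
Assume c(r) = 2·4^r + 2·(-3)^r for some r ≥ 0.
Then c(r+1) = 4c(r) − 14·(-3)^r = 4·(2·4^r + 2·(-3)^r) − 14·(-3)^r = 2·4^{r+1} + 8·(-3)^r − 14·(-3)^r = 2·4^{r+1} − 6·(-3)^r = 2·4^{r+1} + 2·(-3)^{r+1}.
So the formula holds for r+1, and by induction c(k) = 2·4^k + 2·(-3)^k for all k ≥ 0.

c(k) = 2·4^k + 2·(-3)^k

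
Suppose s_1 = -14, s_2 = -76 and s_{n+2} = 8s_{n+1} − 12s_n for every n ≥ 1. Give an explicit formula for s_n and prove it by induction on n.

Claim: s_n = -2^n − 2·6^n.

Base cases: s_1 = -14 and -2^1 − 2·6^1 = -14; s_2 = -76 and -2^2 − 2·6^2 = -76.
Assume s_i = -2^i − 2·6^i for all 1 ≤ i ≤ j, where j ≥ 2.
Then s_{j+1} = 8s_j − 12s_{j−1} = 8·(-2^j − 2·6^j) − 12·(-2^{j−1} − 2·6^{j−1}) = -(8·2 − 12)2^{j−1} − 2·(8·6 − 12)6^{j−1} = -4·2^{j−1} − 72·6^{j−1} = -2^{j+1} − 2·6^{j+1}.
This completes the inductive step, so s_n = -2^n − 2·6^n for all n ≥ 1.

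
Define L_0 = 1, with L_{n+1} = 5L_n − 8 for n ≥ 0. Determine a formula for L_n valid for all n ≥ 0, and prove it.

Claim: L_n = -5^n + 2.

Base case: L_0 = 1, and -5^0 + 2 = -1 + 2 = 1.
Assume L_m = -5^m + 2 for some m ≥ 0.
Then L_{m+1} = 5L_m − 8 = 5·(-5^m + 2) − 8 = -5^{m+1} + 10 − 8 = -5^{m+1} + 2.
So the formula holds for m+1, and by induction L_n = -5^n + 2 for all n ≥ 0.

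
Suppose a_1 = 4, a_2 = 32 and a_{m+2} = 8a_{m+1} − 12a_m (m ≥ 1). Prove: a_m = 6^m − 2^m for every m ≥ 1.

Base cases: a_1 = 4 and 6^1 − 2^1 = 4; a_2 = 32 and 6^2 − 2^2 = 32.
Assume a_i = 6^i − 2^i for all 1 ≤ i ≤ j, where j ≥ 2.
Then a_{j+1} = 8a_j − 12a_{j−1} = 8·(6^j − 2^j) − 12·(6^{j−1} − 2^{j−1}) = (8·6 − 12)6^{j−1} − (8·2 − 12)2^{j−1} = 36·6^{j−1} − 4·2^{j−1} = 6^{j+1} − 2^{j+1}.
This completes the inductive step, so a_m = 6^m − 2^m for all m ≥ 1.

a_m = 6^m − 2^m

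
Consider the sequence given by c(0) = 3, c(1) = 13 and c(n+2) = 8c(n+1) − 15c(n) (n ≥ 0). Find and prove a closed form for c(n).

Claim: c(n) = 2·5^n + 3^n.

Base cases: c(0) = 3 and 2·5^0 + 3^0 = 3; c(1) = 13 and 2·5^1 + 3^1 = 13.
Assume c(j) = 2·5^j + 3^j for all 0 ≤ j ≤ m, where m ≥ 1.
Then c(m+1) = 8c(m) − 15c(m−1) = 8·(2·5^m + 3^m) − 15·(2·5^{m−1} + 3^{m−1}) = 2·(8·5 − 15)5^{m−1} + (8·3 − 15)3^{m−1} = 50·5^{m−1} + 9·3^{m−1} = 2·5^{m+1} + 3^{m+1}.
Hence c(n) = 2·5^n + 3^n for every n ≥ 0, by strong induction.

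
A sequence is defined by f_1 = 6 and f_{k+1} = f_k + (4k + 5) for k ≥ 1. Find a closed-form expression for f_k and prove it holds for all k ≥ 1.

Claim: f_k = 2k^2 + 3k + 1.

Base case: f_1 = 6, and 2·1^2 + 3·1 + 1 = 6.
Assume f_j = 2j^2 + 3j + 1.
Then f_{j+1} = f_j + (4j + 5) = (2j^2 + 3j + 1) + (4j + 5) = 2j^2 + 7j + 6,
and 2·(j+1)^2 + 3·(j+1) + 1 = 2j^2 + 7j + 6.
By induction, f_k = 2k^2 + 3k + 1 for all k ≥ 1.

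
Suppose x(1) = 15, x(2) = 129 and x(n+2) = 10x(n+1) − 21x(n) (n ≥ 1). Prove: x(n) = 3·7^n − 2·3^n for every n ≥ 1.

Base cases: x(1) = 15 and 3·7^1 − 2·3^1 = 15; x(2) = 129 and 3·7^2 − 2·3^2 = 129.
Assume x(j) = 3·7^j − 2·3^j for all 1 ≤ j ≤ k, where k ≥ 2.
Then x(k+1) = 10x(k) − 21x(k−1) = 10·(3·7^k − 2·3^k) − 21·(3·7^{k−1} − 2·3^{k−1}) = 3·(10·7 − 21)7^{k−1} − 2·(10·3 − 21)3^{k−1} = 147·7^{k−1} − 18·3^{k−1} = 3·7^{k+1} − 2·3^{k+1}.
So the formula holds for k+1, and by strong induction x(n) = 3·7^n − 2·3^n for all n ≥ 1.

x(n) = 3·7^n − 2·3^n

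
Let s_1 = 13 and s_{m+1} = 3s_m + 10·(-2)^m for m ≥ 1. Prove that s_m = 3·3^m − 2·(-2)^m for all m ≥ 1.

Base case: s_1 = 13, and 3·3^1 − 2·(-2)^1 = 9 + 4 = 13.
Assume s_j = 3·3^j − 2·(-2)^j for some j ≥ 1.
Then s_{j+1} = 3s_j + 10·(-2)^j = 3·(3·3^j − 2·(-2)^j) + 10·(-2)^j = 3·3^{j+1} − 6·(-2)^j + 10·(-2)^j = 3·3^{j+1} + 4·(-2)^j = 3·3^{j+1} − 2·(-2)^{j+1}.
Hence s_m = 3·3^m − 2·(-2)^m for every m ≥ 1, by induction.

s_m = 3·3^m − 2·(-2)^m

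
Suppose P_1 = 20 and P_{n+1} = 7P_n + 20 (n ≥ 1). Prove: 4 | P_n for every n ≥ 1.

Base case: P_1 = 20 = 4·5, so 4 | P_1.
Assume 4 | P_j, so P_j = 4t for some integer t.
Then P_{j+1} = 7P_j + 20 = 7·(4t) + 20 = 4(7t + 5), so 4 | P_{j+1}.
This completes the inductive step, so 4 | P_n for all n ≥ 1.

4 | P_n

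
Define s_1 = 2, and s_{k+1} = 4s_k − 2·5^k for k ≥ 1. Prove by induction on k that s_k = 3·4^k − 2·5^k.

Base case: s_1 = 2, and 3·4^1 − 2·5^1 = 12 − 10 = 2.
Assume s_r = 3·4^r − 2·5^r for some r ≥ 1.
Then s_{r+1} = 4s_r − 2·5^r = 4·(3·4^r − 2·5^r) − 2·5^r = 3·4^{r+1} − 8·5^r − 2·5^r = 3·4^{r+1} − 10·5^r = 3·4^{r+1} − 2·5^{r+1}.
So the formula holds for r+1, and by induction s_k = 3·4^k − 2·5^k for all k ≥ 1.

s_k = 3·4^k − 2·5^k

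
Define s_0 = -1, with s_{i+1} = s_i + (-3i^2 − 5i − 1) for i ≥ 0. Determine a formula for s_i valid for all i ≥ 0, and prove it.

Claim: s_i = -i^3 − i^2 + i − 1.

Base case: s_0 = -1, and -0^3 − 0^2 + 0 − 1 = -1.
Assume s_r = -r^3 − r^2 + r − 1.
Then s_{r+1} = s_r + (-3r^2 − 5r − 1) = (-r^3 − r^2 + r − 1) + (-3r^2 − 5r − 1) = -r^3 − 4r^2 − 4r − 2,
and -(r+1)^3 − (r+1)^2 + (r+1) − 1 = -r^3 − 4r^2 − 4r − 2.
This completes the inductive step, so s_i = -i^3 − i^2 + i − 1 for all i ≥ 0.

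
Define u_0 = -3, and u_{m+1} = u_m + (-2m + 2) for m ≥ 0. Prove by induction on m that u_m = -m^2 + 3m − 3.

Base case: u_0 = -3, and -0^2 + 3·0 − 3 = -3.
Assume u_r = -r^2 + 3r − 3.
Then u_{r+1} = u_r + (-2r + 2) = (-r^2 + 3r − 3) + (-2r + 2) = -r^2 + r − 1,
and -(r+1)^2 + 3·(r+1) − 3 = -r^2 + r − 1.
By induction, u_m = -m^2 + 3m − 3 for all m ≥ 0.

u_m = -m^2 + 3m − 3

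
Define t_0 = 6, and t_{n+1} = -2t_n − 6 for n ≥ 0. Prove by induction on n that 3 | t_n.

Base case: t_0 = 6 = 3·2, so 3 | t_0.
Assume 3 | t_r, so t_r = 3s for some integer s.
Then t_{r+1} = -2t_r − 6 = -2·(3s) − 6 = 3(-2s − 2), so 3 | t_{r+1}.
This completes the inductive step, so 3 | t_n for all n ≥ 0.

3 | t_n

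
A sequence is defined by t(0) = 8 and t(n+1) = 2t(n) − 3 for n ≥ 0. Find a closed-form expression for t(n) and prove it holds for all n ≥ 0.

Claim: t(n) = 5·2^n + 3.

Base case: t(0) = 8, and 5·2^0 + 3 = 5 + 3 = 8.
Assume t(j) = 5·2^j + 3 for some j ≥ 0.
Then t(j+1) = 2t(j) − 3 = 2·(5·2^j + 3) − 3 = 10·2^j + 6 − 3 = 5·2^{j+1} + 3.
By induction, t(n) = 5·2^n + 3 for all n ≥ 0.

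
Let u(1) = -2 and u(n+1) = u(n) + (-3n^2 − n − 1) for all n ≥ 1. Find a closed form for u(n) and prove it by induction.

Claim: u(n) = -n^3 + n^2 − n − 1.

Base case: u(1) = -2, and -1^3 + 1^2 − 1 − 1 = -2.
Assume u(k) = -k^3 + k^2 − k − 1.
Then u(k+1) = u(k) + (-3k^2 − k − 1) = (-k^3 + k^2 − k − 1) + (-3k^2 − k − 1) = -k^3 − 2k^2 − 2k − 2,
and -(k+1)^3 + (k+1)^2 − (k+1) − 1 = -k^3 − 2k^2 − 2k − 2.
This completes the inductive step, so u(n) = -n^3 + n^2 − n − 1 for all n ≥ 1.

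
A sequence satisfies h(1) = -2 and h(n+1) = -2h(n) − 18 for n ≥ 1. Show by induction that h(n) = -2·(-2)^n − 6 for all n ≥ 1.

Base case: h(1) = -2, and -2·(-2)^1 − 6 = 4 − 6 = -2.
Assume h(m) = -2·(-2)^m − 6 for some m ≥ 1.
Then h(m+1) = -2h(m) − 18 = -2·(-2·(-2)^m − 6) − 18 = 4·(-2)^m + 12 − 18 = -2·(-2)^{m+1} − 6.
By induction, h(n) = -2·(-2)^n − 6 for all n ≥ 1.

h(n) = -2·(-2)^n − 6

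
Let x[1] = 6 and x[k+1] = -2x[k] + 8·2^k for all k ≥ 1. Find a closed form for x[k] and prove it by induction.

Claim: x[k] = -(-2)^k + 2·2^k.

Base case: x[1] = 6, and -(-2)^1 + 2·2^1 = 2 + 4 = 6.
Assume x[r] = -(-2)^r + 2·2^r for some r ≥ 1.
Then x[r+1] = -2x[r] + 8·2^r = -2·(-(-2)^r + 2·2^r) + 8·2^r = -(-2)^{r+1} − 4·2^r + 8·2^r = -(-2)^{r+1} + 4·2^r = -(-2)^{r+1} + 2·2^{r+1}.
This completes the inductive step, so x[k] = -(-2)^k + 2·2^k for all k ≥ 1.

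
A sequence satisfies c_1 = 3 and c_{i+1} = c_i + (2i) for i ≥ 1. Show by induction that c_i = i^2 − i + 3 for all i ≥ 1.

Base case: c_1 = 3, and 1^2 − 1 + 3 = 3.
Assume c_r = r^2 − r + 3.
Then c_{r+1} = c_r + (2r) = (r^2 − r + 3) + (2r) = r^2 + r + 3,
and (r+1)^2 − (r+1) + 3 = r^2 + r + 3.
By induction, c_i = i^2 − i + 3 for all i ≥ 1.

c_i = i^2 − i + 3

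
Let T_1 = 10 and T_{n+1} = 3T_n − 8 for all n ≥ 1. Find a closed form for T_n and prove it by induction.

Claim: T_n = 2·3^n + 4.

Base case: T_1 = 10, and 2·3^1 + 4 = 6 + 4 = 10.
Assume T_m = 2·3^m + 4 for some m ≥ 1.
Then T_{m+1} = 3T_m − 8 = 3·(2·3^m + 4) − 8 = 6·3^m + 12 − 8 = 2·3^{m+1} + 4.
Hence T_n = 2·3^n + 4 for every n ≥ 1, by induction.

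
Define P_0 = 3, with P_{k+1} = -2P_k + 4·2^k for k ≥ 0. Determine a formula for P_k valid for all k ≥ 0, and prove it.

Claim: P_k = 2·(-2)^k + 2^k.

Base case: P_0 = 3, and 2·(-2)^0 + 2^0 = 2 + 1 = 3.
Assume P_r = 2·(-2)^r + 2^r for some r ≥ 0.
Then P_{r+1} = -2P_r + 4·2^r = -2·(2·(-2)^r + 2^r) + 4·2^r = 2·(-2)^{r+1} − 2·2^r + 4·2^r = 2·(-2)^{r+1} + 2·2^r = 2·(-2)^{r+1} + 2^{r+1}.
Hence P_k = 2·(-2)^k + 2^k for every k ≥ 0, by induction.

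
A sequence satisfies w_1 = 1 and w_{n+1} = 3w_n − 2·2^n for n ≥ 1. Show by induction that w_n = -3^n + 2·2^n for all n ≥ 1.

Base case: w_1 = 1, and -3^1 + 2·2^1 = -3 + 4 = 1.
Assume w_j = -3^j + 2·2^j for some j ≥ 1.
Then w_{j+1} = 3w_j − 2·2^j = 3·(-3^j + 2·2^j) − 2·2^j = -3^{j+1} + 6·2^j − 2·2^j = -3^{j+1} + 4·2^j = -3^{j+1} + 2·2^{j+1}.
This completes the inductive step, so w_n = -3^n + 2·2^n for all n ≥ 1.

w_n = -3^n + 2·2^n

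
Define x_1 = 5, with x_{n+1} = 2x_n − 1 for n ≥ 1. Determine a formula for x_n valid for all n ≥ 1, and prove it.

Claim: x_n = 2^{n+1} + 1.

Base case: x_1 = 5, and 2^{1+1} + 1 = 4 + 1 = 5.
Assume x_k = 2^{k+1} + 1 for some k ≥ 1.
Then x_{k+1} = 2x_k − 1 = 2·(2^{k+1} + 1) − 1 = 2^{k+2} + 2 − 1 = 2^{k+2} + 1.
Hence x_n = 2^{n+1} + 1 for every n ≥ 1, by induction.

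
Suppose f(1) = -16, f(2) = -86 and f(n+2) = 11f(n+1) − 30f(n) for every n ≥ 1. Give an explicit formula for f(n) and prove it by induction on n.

Claim: f(n) = -6^n − 2·5^n.

Base cases: f(1) = -16 and -6^1 − 2·5^1 = -16; f(2) = -86 and -6^2 − 2·5^2 = -86.
Assume f(j) = -6^j − 2·5^j for all 1 ≤ j ≤ m, where m ≥ 2.
Then f(m+1) = 11f(m) − 30f(m−1) = 11·(-6^m − 2·5^m) − 30·(-6^{m−1} − 2·5^{m−1}) = -(11·6 − 30)6^{m−1} − 2·(11·5 − 30)5^{m−1} = -36·6^{m−1} − 50·5^{m−1} = -6^{m+1} − 2·5^{m+1}.
This completes the inductive step, so f(n) = -6^n − 2·5^n for all n ≥ 1.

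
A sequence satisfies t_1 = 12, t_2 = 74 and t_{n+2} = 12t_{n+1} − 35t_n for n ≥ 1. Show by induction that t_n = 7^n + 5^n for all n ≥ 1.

Base cases: t_1 = 12 and 7^1 + 5^1 = 12; t_2 = 74 and 7^2 + 5^2 = 74.
Assume t_j = 7^j + 5^j for all 1 ≤ j ≤ r, where r ≥ 2.
Then t_{r+1} = 12t_r − 35t_{r−1} = 12·(7^r + 5^r) − 35·(7^{r−1} + 5^{r−1}) = (12·7 − 35)7^{r−1} + (12·5 − 35)5^{r−1} = 49·7^{r−1} + 25·5^{r−1} = 7^{r+1} + 5^{r+1}.
This completes the inductive step, so t_n = 7^n + 5^n for all n ≥ 1.

t_n = 7^n + 5^n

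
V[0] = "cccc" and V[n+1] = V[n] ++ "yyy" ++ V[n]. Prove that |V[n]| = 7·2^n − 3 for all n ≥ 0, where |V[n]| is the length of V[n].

Base case: |V[0]| = 4, and 7·2^0 − 3 = 4.
Assume |V[k]| = 7·2^k − 3.
Then |V[k+1]| = |V[k]| + 3 + |V[k]| = 2|V[k]| + 3 = 2(7·2^k − 3) + 3 = 7·2^{k+1} − 6 + 3 = 7·2^{k+1} − 3.
So the formula holds for k+1, and by induction |V[n]| = 7·2^n − 3 for all n ≥ 0.

|V[n]| = 7·2^n − 3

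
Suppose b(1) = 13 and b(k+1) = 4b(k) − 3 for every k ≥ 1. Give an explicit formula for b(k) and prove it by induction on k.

Claim: b(k) = 3·4^k + 1.

Base case: b(1) = 13, and 3·4^1 + 1 = 12 + 1 = 13.
Assume b(r) = 3·4^r + 1 for some r ≥ 1.
Then b(r+1) = 4b(r) − 3 = 4·(3·4^r + 1) − 3 = 12·4^r + 4 − 3 = 3·4^{r+1} + 1.
Hence b(k) = 3·4^k + 1 for every k ≥ 1, by induction.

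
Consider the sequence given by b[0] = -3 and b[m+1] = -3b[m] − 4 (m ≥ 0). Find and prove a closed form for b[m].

Claim: b[m] = -2·(-3)^m − 1.

Base case: b[0] = -3, and -2·(-3)^0 − 1 = -2 − 1 = -3.
Assume b[k] = -2·(-3)^k − 1 for some k ≥ 0.
Then b[k+1] = -3b[k] − 4 = -3·(-2·(-3)^k − 1) − 4 = 6·(-3)^k + 3 − 4 = -2·(-3)^{k+1} − 1.
Hence b[m] = -2·(-3)^m − 1 for every m ≥ 0, by induction.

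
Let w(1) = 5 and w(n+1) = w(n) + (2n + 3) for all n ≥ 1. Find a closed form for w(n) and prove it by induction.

Claim: w(n) = n^2 + 2n + 2.

Base case: w(1) = 5, and 1^2 + 2·1 + 2 = 5.
Assume w(k) = k^2 + 2k + 2.
Then w(k+1) = w(k) + (2k + 3) = (k^2 + 2k + 2) + (2k + 3) = k^2 + 4k + 5,
and (k+1)^2 + 2·(k+1) + 2 = k^2 + 4k + 5.
Hence w(n) = n^2 + 2n + 2 for every n ≥ 1, by induction.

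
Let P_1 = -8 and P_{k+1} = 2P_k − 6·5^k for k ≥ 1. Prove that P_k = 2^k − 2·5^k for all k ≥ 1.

Base case: P_1 = -8, and 2^1 − 2·5^1 = 2 − 10 = -8.
Assume P_m = 2^m − 2·5^m for some m ≥ 1.
Then P_{m+1} = 2P_m − 6·5^m = 2·(2^m − 2·5^m) − 6·5^m = 2^{m+1} − 4·5^m − 6·5^m = 2^{m+1} − 10·5^m = 2^{m+1} − 2·5^{m+1}.
Hence P_k = 2^k − 2·5^k for every k ≥ 1, by induction.

P_k = 2^k − 2·5^k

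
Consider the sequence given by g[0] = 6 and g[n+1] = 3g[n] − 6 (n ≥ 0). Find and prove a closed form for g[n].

Claim: g[n] = 3^{n+1} + 3.

Base case: g[0] = 6, and 3^{0+1} + 3 = 3 + 3 = 6.
Assume g[m] = 3^{m+1} + 3 for some m ≥ 0.
Then g[m+1] = 3g[m] − 6 = 3·(3^{m+1} + 3) − 6 = 3^{m+2} + 9 − 6 = 3^{m+2} + 3.
Hence g[n] = 3^{n+1} + 3 for every n ≥ 0, by induction.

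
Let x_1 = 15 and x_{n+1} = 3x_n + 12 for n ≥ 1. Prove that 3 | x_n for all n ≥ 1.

Base case: x_1 = 15 = 3·5, so 3 | x_1.
Assume 3 | x_m, so x_m = 3t for some integer t.
Then x_{m+1} = 3x_m + 12 = 3·(3t) + 12 = 3(3t + 4), so 3 | x_{m+1}.
Hence 3 | x_n for every n ≥ 1, by induction.

3 | x_n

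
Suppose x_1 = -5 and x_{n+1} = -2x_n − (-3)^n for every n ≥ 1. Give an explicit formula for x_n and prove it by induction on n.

Claim: x_n = (-2)^n + (-3)^n.

Base case: x_1 = -5, and (-2)^1 + (-3)^1 = -2 − 3 = -5.
Assume x_m = (-2)^m + (-3)^m for some m ≥ 1.
Then x_{m+1} = -2x_m − (-3)^m = -2·((-2)^m + (-3)^m) − (-3)^m = (-2)^{m+1} − 2·(-3)^m − (-3)^m = (-2)^{m+1} − 3·(-3)^m = (-2)^{m+1} + (-3)^{m+1}.
By induction, x_n = (-2)^n + (-3)^n for all n ≥ 1.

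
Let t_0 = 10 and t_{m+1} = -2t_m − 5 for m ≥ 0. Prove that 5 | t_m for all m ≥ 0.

Base case: t_0 = 10 = 5·2, so 5 | t_0.
Assume 5 | t_k, so t_k = 5s for some integer s.
Then t_{k+1} = -2t_k − 5 = -2·(5s) − 5 = 5(-2s − 1), so 5 | t_{k+1}.
So the property holds for k+1, and by induction 5 | t_m for all m ≥ 0.

5 | t_m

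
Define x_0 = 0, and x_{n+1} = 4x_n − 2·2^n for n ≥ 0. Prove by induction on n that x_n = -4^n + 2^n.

Base case: x_0 = 0, and -4^0 + 2^0 = -1 + 1 = 0.
Assume x_r = -4^r + 2^r for some r ≥ 0.
Then x_{r+1} = 4x_r − 2·2^r = 4·(-4^r + 2^r) − 2·2^r = -4^{r+1} + 4·2^r − 2·2^r = -4^{r+1} + 2·2^r = -4^{r+1} + 2^{r+1}.
So the formula holds for r+1, and by induction x_n = -4^n + 2^n for all n ≥ 0.

x_n = -4^n + 2^n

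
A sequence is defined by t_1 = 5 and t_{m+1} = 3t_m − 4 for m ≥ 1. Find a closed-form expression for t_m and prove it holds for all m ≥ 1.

Claim: t_m = 3^m + 2.

Base case: t_1 = 5, and 3^1 + 2 = 3 + 2 = 5.
Assume t_j = 3^j + 2 for some j ≥ 1.
Then t_{j+1} = 3t_j − 4 = 3·(3^j + 2) − 4 = 3^{j+1} + 6 − 4 = 3^{j+1} + 2.
Hence t_m = 3^m + 2 for every m ≥ 1, by induction.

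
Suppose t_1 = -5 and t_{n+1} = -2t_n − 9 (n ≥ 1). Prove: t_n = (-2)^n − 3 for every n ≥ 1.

Base case: t_1 = -5, and (-2)^1 − 3 = -2 − 3 = -5.
Assume t_m = (-2)^m − 3 for some m ≥ 1.
Then t_{m+1} = -2t_m − 9 = -2·((-2)^m − 3) − 9 = -2·(-2)^m + 6 − 9 = (-2)^{m+1} − 3.
Hence t_n = (-2)^n − 3 for every n ≥ 1, by induction.

t_n = (-2)^n − 3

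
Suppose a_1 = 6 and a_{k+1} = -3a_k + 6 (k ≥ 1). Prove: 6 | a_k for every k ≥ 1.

Base case: a_1 = 6 = 6·1, so 6 | a_1.
Assume 6 | a_r, so a_r = 6t for some integer t.
Then a_{r+1} = -3a_r + 6 = -3·(6t) + 6 = 6(-3t + 1), so 6 | a_{r+1}.
By induction, 6 | a_k for all k ≥ 1.

6 | a_k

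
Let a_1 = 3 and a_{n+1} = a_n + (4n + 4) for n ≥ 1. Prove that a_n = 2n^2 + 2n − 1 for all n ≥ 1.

Base case: a_1 = 3, and 2·1^2 + 2·1 − 1 = 3.
Assume a_r = 2r^2 + 2r − 1.
Then a_{r+1} = a_r + (4r + 4) = (2r^2 + 2r − 1) + (4r + 4) = 2r^2 + 6r + 3,
and 2·(r+1)^2 + 2·(r+1) − 1 = 2r^2 + 6r + 3.
Hence a_n = 2n^2 + 2n − 1 for every n ≥ 1, by induction.

a_n = 2n^2 + 2n − 1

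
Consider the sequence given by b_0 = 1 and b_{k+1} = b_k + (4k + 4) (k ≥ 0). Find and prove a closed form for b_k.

Claim: b_k = 2k^2 + 2k + 1.

Base case: b_0 = 1, and 2·0^2 + 2·0 + 1 = 1.
Assume b_r = 2r^2 + 2r + 1.
Then b_{r+1} = b_r + (4r + 4) = (2r^2 + 2r + 1) + (4r + 4) = 2r^2 + 6r + 5,
and 2·(r+1)^2 + 2·(r+1) + 1 = 2r^2 + 6r + 5.
By induction, b_k = 2k^2 + 2k + 1 for all k ≥ 0.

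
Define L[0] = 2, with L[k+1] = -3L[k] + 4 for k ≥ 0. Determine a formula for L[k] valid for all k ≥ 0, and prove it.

Claim: L[k] = (-3)^k + 1.

Base case: L[0] = 2, and (-3)^0 + 1 = 1 + 1 = 2.
Assume L[r] = (-3)^r + 1 for some r ≥ 0.
Then L[r+1] = -3L[r] + 4 = -3·((-3)^r + 1) + 4 = -3·(-3)^r − 3 + 4 = (-3)^{r+1} + 1.
This completes the inductive step, so L[k] = (-3)^k + 1 for all k ≥ 0.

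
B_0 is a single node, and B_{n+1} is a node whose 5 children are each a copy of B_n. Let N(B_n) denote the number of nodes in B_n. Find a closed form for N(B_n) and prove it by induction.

Claim: N(B_n) = (5^{n+1} − 1)/4.

Base case: N(B_0) = 1, and (5^{0+1} − 1)/4 = 1.
Assume N(B_k) = (5^{k+1} − 1)/4.
Then N(B_{k+1}) = 1 + 5N(B_k) = 1 + 5·(5^{k+1} − 1)/4 = 1 + (5^{k+2} − 5)/4 = (4 + 5^{k+2} − 5)/4 = (5^{k+2} − 1)/4.
By induction, N(B_n) = (5^{n+1} − 1)/4 for all n ≥ 0.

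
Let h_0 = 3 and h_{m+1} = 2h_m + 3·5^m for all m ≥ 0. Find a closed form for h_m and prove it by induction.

Claim: h_m = 2·2^m + 5^m.

Base case: h_0 = 3, and 2·2^0 + 5^0 = 2 + 1 = 3.
Assume h_r = 2·2^r + 5^r for some r ≥ 0.
Then h_{r+1} = 2h_r + 3·5^r = 2·(2·2^r + 5^r) + 3·5^r = 2·2^{r+1} + 2·5^r + 3·5^r = 2·2^{r+1} + 5·5^r = 2·2^{r+1} + 5^{r+1}.
Hence h_m = 2·2^m + 5^m for every m ≥ 0, by induction.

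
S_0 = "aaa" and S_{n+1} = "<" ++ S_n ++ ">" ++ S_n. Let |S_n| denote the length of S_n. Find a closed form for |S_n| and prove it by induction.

Claim: |S_n| = 5·2^n − 2.

Base case: |S_0| = 3, and 5·2^0 − 2 = 3.
Assume |S_k| = 5·2^k − 2.
Then |S_{k+1}| = 1 + |S_k| + 1 + |S_k| = 2|S_k| + 2 = 2(5·2^k − 2) + 2 = 5·2^{k+1} − 4 + 2 = 5·2^{k+1} − 2.
By induction, |S_n| = 5·2^n − 2 for all n ≥ 0.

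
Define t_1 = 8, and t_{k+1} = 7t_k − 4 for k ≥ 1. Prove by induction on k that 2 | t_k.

Base case: t_1 = 8 = 2·4, so 2 | t_1.
Assume 2 | t_m, so t_m = 2s for some integer s.
Then t_{m+1} = 7t_m − 4 = 7·(2s) − 4 = 2(7s − 2), so 2 | t_{m+1}.
Hence 2 | t_k for every k ≥ 1, by induction.

2 | t_k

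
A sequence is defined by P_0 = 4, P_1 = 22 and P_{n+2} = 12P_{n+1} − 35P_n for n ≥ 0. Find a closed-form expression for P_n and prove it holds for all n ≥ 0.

Claim: P_n = 3·5^n + 7^n.

Base cases: P_0 = 4 and 3·5^0 + 7^0 = 4; P_1 = 22 and 3·5^1 + 7^1 = 22.
Assume P_j = 3·5^j + 7^j for all 0 ≤ j ≤ r, where r ≥ 1.
Then P_{r+1} = 12P_r − 35P_{r−1} = 12·(3·5^r + 7^r) − 35·(3·5^{r−1} + 7^{r−1}) = 3·(12·5 − 35)5^{r−1} + (12·7 − 35)7^{r−1} = 75·5^{r−1} + 49·7^{r−1} = 3·5^{r+1} + 7^{r+1}.
This completes the inductive step, so P_n = 3·5^n + 7^n for all n ≥ 0.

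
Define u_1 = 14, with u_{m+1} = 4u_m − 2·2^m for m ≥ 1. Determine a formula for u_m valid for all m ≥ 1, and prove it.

Claim: u_m = 3·4^m + 2^m.

Base case: u_1 = 14, and 3·4^1 + 2^1 = 12 + 2 = 14.
Assume u_j = 3·4^j + 2^j for some j ≥ 1.
Then u_{j+1} = 4u_j − 2·2^j = 4·(3·4^j + 2^j) − 2·2^j = 3·4^{j+1} + 4·2^j − 2·2^j = 3·4^{j+1} + 2·2^j = 3·4^{j+1} + 2^{j+1}.
So the formula holds for j+1, and by induction u_m = 3·4^m + 2^m for all m ≥ 1.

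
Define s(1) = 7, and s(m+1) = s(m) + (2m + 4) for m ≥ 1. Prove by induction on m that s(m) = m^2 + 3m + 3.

Base case: s(1) = 7, and 1^2 + 3·1 + 3 = 7.
Assume s(r) = r^2 + 3r + 3.
Then s(r+1) = s(r) + (2r + 4) = (r^2 + 3r + 3) + (2r + 4) = r^2 + 5r + 7,
and (r+1)^2 + 3·(r+1) + 3 = r^2 + 5r + 7.
Hence s(m) = m^2 + 3m + 3 for every m ≥ 1, by induction.

s(m) = m^2 + 3m + 3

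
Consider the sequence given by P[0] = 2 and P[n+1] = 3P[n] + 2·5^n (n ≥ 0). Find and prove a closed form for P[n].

Claim: P[n] = 3^n + 5^n.

Base case: P[0] = 2, and 3^0 + 5^0 = 1 + 1 = 2.
Assume P[j] = 3^j + 5^j for some j ≥ 0.
Then P[j+1] = 3P[j] + 2·5^j = 3·(3^j + 5^j) + 2·5^j = 3^{j+1} + 3·5^j + 2·5^j = 3^{j+1} + 5·5^j = 3^{j+1} + 5^{j+1}.
By induction, P[n] = 3^n + 5^n for all n ≥ 0.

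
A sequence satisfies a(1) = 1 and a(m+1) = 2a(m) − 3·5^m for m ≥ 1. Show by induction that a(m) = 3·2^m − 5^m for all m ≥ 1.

Base case: a(1) = 1, and 3·2^1 − 5^1 = 6 − 5 = 1.
Assume a(k) = 3·2^k − 5^k for some k ≥ 1.
Then a(k+1) = 2a(k) − 3·5^k = 2·(3·2^k − 5^k) − 3·5^k = 3·2^{k+1} − 2·5^k − 3·5^k = 3·2^{k+1} − 5·5^k = 3·2^{k+1} − 5^{k+1}.
Hence a(m) = 3·2^m − 5^m for every m ≥ 1, by induction.

a(m) = 3·2^m − 5^m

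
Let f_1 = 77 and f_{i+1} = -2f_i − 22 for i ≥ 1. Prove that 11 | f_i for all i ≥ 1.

Base case: f_1 = 77 = 11·7, so 11 | f_1.
Assume 11 | f_m, so f_m = 11t for some integer t.
Then f_{m+1} = -2f_m − 22 = -2·(11t) − 22 = 11(-2t − 2), so 11 | f_{m+1}.
This completes the inductive step, so 11 | f_i for all i ≥ 1.

11 | f_i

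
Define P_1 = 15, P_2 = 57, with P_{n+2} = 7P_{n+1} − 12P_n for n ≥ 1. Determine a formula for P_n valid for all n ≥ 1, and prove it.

Claim: P_n = 3·4^n + 3^n.

Base cases: P_1 = 15 and 3·4^1 + 3^1 = 15; P_2 = 57 and 3·4^2 + 3^2 = 57.
Assume P_i = 3·4^i + 3^i for all 1 ≤ i ≤ j, where j ≥ 2.
Then P_{j+1} = 7P_j − 12P_{j−1} = 7·(3·4^j + 3^j) − 12·(3·4^{j−1} + 3^{j−1}) = 3·(7·4 − 12)4^{j−1} + (7·3 − 12)3^{j−1} = 48·4^{j−1} + 9·3^{j−1} = 3·4^{j+1} + 3^{j+1}.
By strong induction, P_n = 3·4^n + 3^n for all n ≥ 1.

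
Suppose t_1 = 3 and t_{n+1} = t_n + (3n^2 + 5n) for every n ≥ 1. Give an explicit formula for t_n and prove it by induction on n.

Claim: t_n = n^3 + n^2 − 2n + 3.

Base case: t_1 = 3, and 1^3 + 1^2 − 2·1 + 3 = 3.
Assume t_m = m^3 + m^2 − 2m + 3.
Then t_{m+1} = t_m + (3m^2 + 5m) = (m^3 + m^2 − 2m + 3) + (3m^2 + 5m) = m^3 + 4m^2 + 3m + 3,
and (m+1)^3 + (m+1)^2 − 2·(m+1) + 3 = m^3 + 4m^2 + 3m + 3.
By induction, t_n = n^3 + n^2 − 2n + 3 for all n ≥ 1.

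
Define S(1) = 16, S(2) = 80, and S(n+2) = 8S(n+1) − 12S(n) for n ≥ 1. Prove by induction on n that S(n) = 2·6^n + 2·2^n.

Base cases: S(1) = 16 and 2·6^1 + 2·2^1 = 16; S(2) = 80 and 2·6^2 + 2·2^2 = 80.
Assume S(j) = 2·6^j + 2·2^j for all 1 ≤ j ≤ r, where r ≥ 2.
Then S(r+1) = 8S(r) − 12S(r−1) = 8·(2·6^r + 2·2^r) − 12·(2·6^{r−1} + 2·2^{r−1}) = 2·(8·6 − 12)6^{r−1} + 2·(8·2 − 12)2^{r−1} = 72·6^{r−1} + 8·2^{r−1} = 2·6^{r+1} + 2·2^{r+1}.
This completes the inductive step, so S(n) = 2·6^n + 2·2^n for all n ≥ 1.

S(n) = 2·6^n + 2·2^n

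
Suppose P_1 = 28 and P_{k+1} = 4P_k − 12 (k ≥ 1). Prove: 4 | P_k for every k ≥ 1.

Base case: P_1 = 28 = 4·7, so 4 | P_1.
Assume 4 | P_m, so P_m = 4t for some integer t.
Then P_{m+1} = 4P_m − 12 = 4·(4t) − 12 = 4(4t − 3), so 4 | P_{m+1}.
So the property holds for m+1, and by induction 4 | P_k for all k ≥ 1.

4 | P_k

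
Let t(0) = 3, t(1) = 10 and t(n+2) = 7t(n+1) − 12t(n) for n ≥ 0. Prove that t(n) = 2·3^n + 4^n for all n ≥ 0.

Base cases: t(0) = 3 and 2·3^0 + 4^0 = 3; t(1) = 10 and 2·3^1 + 4^1 = 10.
Assume t(j) = 2·3^j + 4^j for all 0 ≤ j ≤ m, where m ≥ 1.
Then t(m+1) = 7t(m) − 12t(m−1) = 7·(2·3^m + 4^m) − 12·(2·3^{m−1} + 4^{m−1}) = 2·(7·3 − 12)3^{m−1} + (7·4 − 12)4^{m−1} = 18·3^{m−1} + 16·4^{m−1} = 2·3^{m+1} + 4^{m+1}.
By strong induction, t(n) = 2·3^n + 4^n for all n ≥ 0.

t(n) = 2·3^n + 4^n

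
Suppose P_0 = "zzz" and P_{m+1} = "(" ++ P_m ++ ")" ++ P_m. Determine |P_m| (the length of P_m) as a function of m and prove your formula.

Claim: |P_m| = 5·2^m − 2.

Base case: |P_0| = 3, and 5·2^0 − 2 = 3.
Assume |P_k| = 5·2^k − 2.
Then |P_{k+1}| = 1 + |P_k| + 1 + |P_k| = 2|P_k| + 2 = 2(5·2^k − 2) + 2 = 5·2^{k+1} − 4 + 2 = 5·2^{k+1} − 2.
By induction, |P_m| = 5·2^m − 2 for all m ≥ 0.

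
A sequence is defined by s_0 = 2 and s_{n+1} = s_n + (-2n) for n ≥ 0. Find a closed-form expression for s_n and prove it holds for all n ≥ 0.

Claim: s_n = -n^2 + n + 2.

Base case: s_0 = 2, and -0^2 + 0 + 2 = 2.
Assume s_r = -r^2 + r + 2.
Then s_{r+1} = s_r + (-2r) = (-r^2 + r + 2) + (-2r) = -r^2 − r + 2,
and -(r+1)^2 + (r+1) + 2 = -r^2 − r + 2.
Hence s_n = -n^2 + n + 2 for every n ≥ 0, by induction.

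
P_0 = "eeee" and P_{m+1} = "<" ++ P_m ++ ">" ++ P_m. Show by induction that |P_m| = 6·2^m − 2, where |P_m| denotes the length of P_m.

Base case: |P_0| = 4, and 6·2^0 − 2 = 4.
Assume |P_k| = 6·2^k − 2.
Then |P_{k+1}| = 1 + |P_k| + 1 + |P_k| = 2|P_k| + 2 = 2(6·2^k − 2) + 2 = 6·2^{k+1} − 4 + 2 = 6·2^{k+1} − 2.
This completes the inductive step, so |P_m| = 6·2^m − 2 for all m ≥ 0.

|P_m| = 6·2^m − 2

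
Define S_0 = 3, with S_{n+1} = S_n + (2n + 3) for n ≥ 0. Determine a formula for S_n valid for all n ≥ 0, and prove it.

Claim: S_n = n^2 + 2n + 3.

Base case: S_0 = 3, and 0^2 + 2·0 + 3 = 3.
Assume S_k = k^2 + 2k + 3.
Then S_{k+1} = S_k + (2k + 3) = (k^2 + 2k + 3) + (2k + 3) = k^2 + 4k + 6,
and (k+1)^2 + 2·(k+1) + 3 = k^2 + 4k + 6.
By induction, S_n = n^2 + 2n + 3 for all n ≥ 0.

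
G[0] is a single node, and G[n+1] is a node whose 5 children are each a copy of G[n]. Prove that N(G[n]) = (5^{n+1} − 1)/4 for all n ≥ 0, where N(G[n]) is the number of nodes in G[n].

Base case: N(G[0]) = 1, and (5^{0+1} − 1)/4 = 1.
Assume N(G[j]) = (5^{j+1} − 1)/4.
Then N(G[j+1]) = 1 + 5N(G[j]) = 1 + 5·(5^{j+1} − 1)/4 = 1 + (5^{j+2} − 5)/4 = (4 + 5^{j+2} − 5)/4 = (5^{j+2} − 1)/4.
Hence N(G[n]) = (5^{n+1} − 1)/4 for every n ≥ 0, by induction.

N(G[n]) = (5^{n+1} − 1)/4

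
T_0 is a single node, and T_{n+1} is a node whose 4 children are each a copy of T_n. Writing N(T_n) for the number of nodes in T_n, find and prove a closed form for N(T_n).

Claim: N(T_n) = (4^{n+1} − 1)/3.

Base case: N(T_0) = 1, and (4^{0+1} − 1)/3 = 1.
Assume N(T_k) = (4^{k+1} − 1)/3.
Then N(T_{k+1}) = 1 + 4N(T_k) = 1 + 4·(4^{k+1} − 1)/3 = 1 + (4^{k+2} − 4)/3 = (3 + 4^{k+2} − 4)/3 = (4^{k+2} − 1)/3.
By induction, N(T_n) = (4^{n+1} − 1)/3 for all n ≥ 0.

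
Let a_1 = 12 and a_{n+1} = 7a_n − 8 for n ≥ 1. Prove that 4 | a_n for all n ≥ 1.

Base case: a_1 = 12 = 4·3, so 4 | a_1.
Assume 4 | a_m, so a_m = 4t for some integer t.
Then a_{m+1} = 7a_m − 8 = 7·(4t) − 8 = 4(7t − 2), so 4 | a_{m+1}.
So the property holds for m+1, and by induction 4 | a_n for all n ≥ 1.

4 | a_n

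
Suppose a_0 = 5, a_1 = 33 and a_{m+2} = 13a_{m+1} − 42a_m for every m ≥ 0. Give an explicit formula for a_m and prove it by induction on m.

Claim: a_m = 3·7^m + 2·6^m.

Base cases: a_0 = 5 and 3·7^0 + 2·6^0 = 5; a_1 = 33 and 3·7^1 + 2·6^1 = 33.
Assume a_i = 3·7^i + 2·6^i for all 0 ≤ i ≤ j, where j ≥ 1.
Then a_{j+1} = 13a_j − 42a_{j−1} = 13·(3·7^j + 2·6^j) − 42·(3·7^{j−1} + 2·6^{j−1}) = 3·(13·7 − 42)7^{j−1} + 2·(13·6 − 42)6^{j−1} = 147·7^{j−1} + 72·6^{j−1} = 3·7^{j+1} + 2·6^{j+1}.
Hence a_m = 3·7^m + 2·6^m for every m ≥ 0, by strong induction.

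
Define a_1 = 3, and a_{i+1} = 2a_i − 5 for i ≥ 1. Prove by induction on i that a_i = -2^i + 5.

Base case: a_1 = 3, and -2^1 + 5 = -2 + 5 = 3.
Assume a_k = -2^k + 5 for some k ≥ 1.
Then a_{k+1} = 2a_k − 5 = 2·(-2^k + 5) − 5 = -2^{k+1} + 10 − 5 = -2^{k+1} + 5.
By induction, a_i = -2^i + 5 for all i ≥ 1.

a_i = -2^i + 5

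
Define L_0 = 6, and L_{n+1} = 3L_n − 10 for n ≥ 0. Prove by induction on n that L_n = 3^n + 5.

Base case: L_0 = 6, and 3^0 + 5 = 1 + 5 = 6.
Assume L_j = 3^j + 5 for some j ≥ 0.
Then L_{j+1} = 3L_j − 10 = 3·(3^j + 5) − 10 = 3^{j+1} + 15 − 10 = 3^{j+1} + 5.
So the formula holds for j+1, and by induction L_n = 3^n + 5 for all n ≥ 0.

L_n = 3^n + 5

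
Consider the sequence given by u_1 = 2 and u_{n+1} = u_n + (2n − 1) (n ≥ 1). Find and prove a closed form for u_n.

Claim: u_n = n^2 − 2n + 3.

Base case: u_1 = 2, and 1^2 − 2·1 + 3 = 2.
Assume u_k = k^2 − 2k + 3.
Then u_{k+1} = u_k + (2k − 1) = (k^2 − 2k + 3) + (2k − 1) = k^2 + 2,
and (k+1)^2 − 2·(k+1) + 3 = k^2 + 2.
By induction, u_n = n^2 − 2n + 3 for all n ≥ 1.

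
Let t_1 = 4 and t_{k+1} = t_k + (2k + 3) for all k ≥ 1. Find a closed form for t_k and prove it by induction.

Claim: t_k = k^2 + 2k + 1.

Base case: t_1 = 4, and 1^2 + 2·1 + 1 = 4.
Assume t_j = j^2 + 2j + 1.
Then t_{j+1} = t_j + (2j + 3) = (j^2 + 2j + 1) + (2j + 3) = j^2 + 4j + 4,
and (j+1)^2 + 2·(j+1) + 1 = j^2 + 4j + 4.
This completes the inductive step, so t_k = k^2 + 2k + 1 for all k ≥ 1.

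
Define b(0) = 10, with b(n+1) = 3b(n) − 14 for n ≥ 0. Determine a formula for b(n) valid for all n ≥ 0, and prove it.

Claim: b(n) = 3^{n+1} + 7.

Base case: b(0) = 10, and 3^{0+1} + 7 = 3 + 7 = 10.
Assume b(m) = 3^{m+1} + 7 for some m ≥ 0.
Then b(m+1) = 3b(m) − 14 = 3·(3^{m+1} + 7) − 14 = 3^{m+2} + 21 − 14 = 3^{m+2} + 7.
By induction, b(n) = 3^{n+1} + 7 for all n ≥ 0.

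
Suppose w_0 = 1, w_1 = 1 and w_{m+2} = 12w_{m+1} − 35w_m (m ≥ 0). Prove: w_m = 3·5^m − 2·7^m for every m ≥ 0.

Base cases: w_0 = 1 and 3·5^0 − 2·7^0 = 1; w_1 = 1 and 3·5^1 − 2·7^1 = 1.
Assume w_j = 3·5^j − 2·7^j for all 0 ≤ j ≤ r, where r ≥ 1.
Then w_{r+1} = 12w_r − 35w_{r−1} = 12·(3·5^r − 2·7^r) − 35·(3·5^{r−1} − 2·7^{r−1}) = 3·(12·5 − 35)5^{r−1} − 2·(12·7 − 35)7^{r−1} = 75·5^{r−1} − 98·7^{r−1} = 3·5^{r+1} − 2·7^{r+1}.
By strong induction, w_m = 3·5^m − 2·7^m for all m ≥ 0.

w_m = 3·5^m − 2·7^m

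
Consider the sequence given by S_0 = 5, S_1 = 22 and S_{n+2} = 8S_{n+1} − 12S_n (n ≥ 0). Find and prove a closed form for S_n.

Claim: S_n = 3·6^n + 2·2^n.

Base cases: S_0 = 5 and 3·6^0 + 2·2^0 = 5; S_1 = 22 and 3·6^1 + 2·2^1 = 22.
Assume S_i = 3·6^i + 2·2^i for all 0 ≤ i ≤ j, where j ≥ 1.
Then S_{j+1} = 8S_j − 12S_{j−1} = 8·(3·6^j + 2·2^j) − 12·(3·6^{j−1} + 2·2^{j−1}) = 3·(8·6 − 12)6^{j−1} + 2·(8·2 − 12)2^{j−1} = 108·6^{j−1} + 8·2^{j−1} = 3·6^{j+1} + 2·2^{j+1}.
Hence S_n = 3·6^n + 2·2^n for every n ≥ 0, by strong induction.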